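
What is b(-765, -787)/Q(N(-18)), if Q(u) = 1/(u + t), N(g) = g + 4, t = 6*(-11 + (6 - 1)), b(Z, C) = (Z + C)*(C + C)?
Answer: -122142400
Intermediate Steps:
b(Z, C) = 2*C*(C + Z) (b(Z, C) = (C + Z)*(2*C) = 2*C*(C + Z))
t = -36 (t = 6*(-11 + 5) = 6*(-6) = -36)
N(g) = 4 + g
Q(u) = 1/(-36 + u) (Q(u) = 1/(u - 36) = 1/(-36 + u))
b(-765, -787)/Q(N(-18)) = (2*(-787)*(-787 - 765))/(1/(-36 + (4 - 18))) = (2*(-787)*(-1552))/(1/(-36 - 14)) = 2442848/(1/(-50)) = 2442848/(-1/50) = 2442848*(-50) = -122142400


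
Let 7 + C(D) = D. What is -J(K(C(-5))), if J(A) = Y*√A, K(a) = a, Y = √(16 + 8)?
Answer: -12*I*√2 ≈ -16.971*I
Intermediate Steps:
C(D) = -7 + D
Y = 2*√6 (Y = √24 = 2*√6 ≈ 4.8990)
J(A) = 2*√6*√A (J(A) = (2*√6)*√A = 2*√6*√A)
-J(K(C(-5))) = -2*√6*√(-7 - 5) = -2*√6*√(-12) = -2*√6*2*I*√3 = -12*I*√2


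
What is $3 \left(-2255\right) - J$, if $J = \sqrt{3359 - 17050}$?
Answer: $-6765 - i \sqrt{13691} \approx -6765.0 - 117.01 i$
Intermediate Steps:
$J = i \sqrt{13691}$ ($J = \sqrt{-13691} = i \sqrt{13691} \approx 117.01 i$)
$3 \left(-2255\right) - J = 3 \left(-2255\right) - i \sqrt{13691} = -6765 - i \sqrt{13691}$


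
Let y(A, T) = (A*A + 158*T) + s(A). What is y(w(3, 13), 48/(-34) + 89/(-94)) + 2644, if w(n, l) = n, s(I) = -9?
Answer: 1814805/799 ≈ 2271.3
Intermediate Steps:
y(A, T) = -9 + A**2 + 158*T (y(A, T) = (A*A + 158*T) - 9 = (A**2 + 158*T) - 9 = -9 + A**2 + 158*T)
y(w(3, 13), 48/(-34) + 89/(-94)) + 2644 = (-9 + 3**2 + 158*(48/(-34) + 89/(-94))) + 2644 = (-9 + 9 + 158*(48*(-1/34) + 89*(-1/94))) + 2644 = (-9 + 9 + 158*(-24/17 - 89/94)) + 2644 = (-9 + 9 + 158*(-3769/1598)) + 2644 = (-9 + 9 - 297751/799) + 2644 = -297751/799 + 2644 = 1814805/799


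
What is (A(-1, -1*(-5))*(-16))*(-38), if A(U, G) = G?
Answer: 3040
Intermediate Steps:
(A(-1, -1*(-5))*(-16))*(-38) = (-1*(-5)*(-16))*(-38) = (5*(-16))*(-38) = -80*(-38) = 3040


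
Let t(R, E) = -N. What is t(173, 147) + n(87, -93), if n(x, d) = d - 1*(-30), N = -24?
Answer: -39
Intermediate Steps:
n(x, d) = 30 + d (n(x, d) = d + 30 = 30 + d)
t(R, E) = 24 (t(R, E) = -1*(-24) = 24)
t(173, 147) + n(87, -93) = 24 + (30 - 93) = 24 - 63 = -39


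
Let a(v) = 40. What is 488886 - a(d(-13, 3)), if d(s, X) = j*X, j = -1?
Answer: 488846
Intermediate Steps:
d(s, X) = -X
488886 - a(d(-13, 3)) = 488886 - 1*40 = 488886 - 40 = 488846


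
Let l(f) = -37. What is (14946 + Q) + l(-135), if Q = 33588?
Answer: 48497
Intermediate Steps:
(14946 + Q) + l(-135) = (14946 + 33588) - 37 = 48534 - 37 = 48497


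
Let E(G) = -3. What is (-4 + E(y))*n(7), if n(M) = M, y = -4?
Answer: -49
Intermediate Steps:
(-4 + E(y))*n(7) = (-4 - 3)*7 = -7*7 = -49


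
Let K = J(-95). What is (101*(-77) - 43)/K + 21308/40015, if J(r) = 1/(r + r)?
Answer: 59454308308/40015 ≈ 1.4858e+6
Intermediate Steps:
J(r) = 1/(2*r)
K = -1/190 (K = (½)/(-95) = (½)*(-1/95) = -1/190 ≈ -0.0052632)
(101*(-77) - 43)/K + 21308/40015 = (101*(-77) - 43)/(-1/190) + 21308/40015 = (-7777 - 43)*(-190) + 21308*(1/40015) = -7820*(-190) + 21308/40015 = 1485800 + 21308/40015 = 59454308308/40015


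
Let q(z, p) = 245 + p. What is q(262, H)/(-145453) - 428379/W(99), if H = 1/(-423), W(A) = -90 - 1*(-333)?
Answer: -976175433469/553739571 ≈ -1762.9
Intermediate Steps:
W(A) = 243 (W(A) = -90 + 333 = 243)
H = -1/423 ≈ -0.0023641
q(262, H)/(-145453) - 428379/W(99) = (245 - 1/423)/(-145453) - 428379/243 = (103634/423)*(-1/145453) - 428379*1/243 = -103634/61526619 - 142793/81 = -976175433469/553739571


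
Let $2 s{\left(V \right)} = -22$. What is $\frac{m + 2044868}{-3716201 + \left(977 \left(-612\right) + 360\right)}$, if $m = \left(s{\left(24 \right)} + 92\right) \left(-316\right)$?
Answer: $- \frac{2019272}{4313765} \approx -0.4681$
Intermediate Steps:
$s{\left(V \right)} = -11$ ($s{\left(V \right)} = \frac{1}{2} \left(-22\right) = -11$)
$m = -25596$ ($m = \left(-11 + 92\right) \left(-316\right) = 81 \left(-316\right) = -25596$)
$\frac{m + 2044868}{-3716201 + \left(977 \left(-612\right) + 360\right)} = \frac{-25596 + 2044868}{-3716201 + \left(977 \left(-612\right) + 360\right)} = \frac{2019272}{-3716201 + \left(-597924 + 360\right)} = \frac{2019272}{-3716201 - 597564} = \frac{2019272}{-4313765} = 2019272 \left(- \frac{1}{4313765}\right) = - \frac{2019272}{4313765}$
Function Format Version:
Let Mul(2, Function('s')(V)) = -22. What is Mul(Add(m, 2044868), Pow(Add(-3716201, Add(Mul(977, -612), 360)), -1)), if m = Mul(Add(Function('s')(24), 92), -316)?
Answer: Rational(-2019272, 4313765) ≈ -0.46810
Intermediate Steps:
Function('s')(V) = -11 (Function('s')(V) = Mul(Rational(1, 2), -22) = -11)
m = -25596 (m = Mul(Add(-11, 92), -316) = Mul(81, -316) = -25596)
Mul(Add(m, 2044868), Pow(Add(-3716201, Add(Mul(977, -612), 360)), -1)) = Mul(Add(-25596, 2044868), Pow(Add(-3716201, Add(Mul(977, -612), 360)), -1)) = Mul(2019272, Pow(Add(-3716201, Add(-597924, 360)), -1)) = Mul(2019272, Pow(Add(-3716201, -597564), -1)) = Mul(2019272, Pow(-4313765, -1)) = Mul(2019272, Rational(-1, 4313765)) = Rational(-2019272, 4313765)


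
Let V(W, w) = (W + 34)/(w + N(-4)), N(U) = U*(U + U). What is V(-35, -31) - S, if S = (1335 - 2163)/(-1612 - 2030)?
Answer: -745/607 ≈ -1.2273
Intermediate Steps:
N(U) = 2*U² (N(U) = U*(2*U) = 2*U²)
S = 138/607 (S = -828/(-3642) = -828*(-1/3642) = 138/607 ≈ 0.22735)
V(W, w) = (34 + W)/(32 + w) (V(W, w) = (W + 34)/(w + 2*(-4)²) = (34 + W)/(w + 2*16) = (34 + W)/(w + 32) = (34 + W)/(32 + w))
V(-35, -31) - S = (34 - 35)/(32 - 31) - 1*138/607 = -1/1 - 138/607 = 1*(-1) - 138/607 = -1 - 138/607 = -745/607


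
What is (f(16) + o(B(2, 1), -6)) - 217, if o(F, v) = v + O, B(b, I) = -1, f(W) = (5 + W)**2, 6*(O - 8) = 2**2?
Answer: 680/3 ≈ 226.67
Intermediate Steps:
O = 26/3 (O = 8 + (1/6)*2**2 = 8 + (1/6)*4 = 8 + 2/3 = 26/3 ≈ 8.6667)
o(F, v) = 26/3 + v (o(F, v) = v + 26/3 = 26/3 + v)
(f(16) + o(B(2, 1), -6)) - 217 = ((5 + 16)**2 + (26/3 - 6)) - 217 = (21**2 + 8/3) - 217 = (441 + 8/3) - 217 = 1331/3 - 217 = 680/3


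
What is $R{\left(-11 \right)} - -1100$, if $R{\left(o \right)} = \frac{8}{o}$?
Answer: $\frac{12092}{11} \approx 1099.3$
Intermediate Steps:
$R{\left(-11 \right)} - -1100 = \frac{8}{-11} - -1100 = 8 \left(- \frac{1}{11}\right) + 1100 = - \frac{8}{11} + 1100 = \frac{12092}{11}$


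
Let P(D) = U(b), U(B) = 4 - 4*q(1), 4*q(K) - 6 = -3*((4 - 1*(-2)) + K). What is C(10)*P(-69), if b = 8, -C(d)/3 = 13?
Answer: -741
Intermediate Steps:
C(d) = -39 (C(d) = -3*13 = -39)
q(K) = -3 - 3*K/4 (q(K) = 3/2 + (-3*((4 - 1*(-2)) + K))/4 = 3/2 + (-3*((4 + 2) + K))/4 = 3/2 + (-3*(6 + K))/4 = 3/2 + (-18 - 3*K)/4 = 3/2 + (-9/2 - 3*K/4) = -3 - 3*K/4)
U(B) = 19 (U(B) = 4 - 4*(-3 - 3/4*1) = 4 - 4*(-3 - 3/4) = 4 - 4*(-15/4) = 4 + 15 = 19)
P(D) = 19
C(10)*P(-69) = -39*19 = -741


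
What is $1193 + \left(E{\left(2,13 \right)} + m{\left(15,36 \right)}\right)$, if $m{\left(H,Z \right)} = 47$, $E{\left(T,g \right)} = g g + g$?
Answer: $1422$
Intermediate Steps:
$E{\left(T,g \right)} = g + g^{2}$ ($E{\left(T,g \right)} = g^{2} + g = g + g^{2}$)
$1193 + \left(E{\left(2,13 \right)} + m{\left(15,36 \right)}\right) = 1193 + \left(13 \left(1 + 13\right) + 47\right) = 1193 + \left(13 \cdot 14 + 47\right) = 1193 + \left(182 + 47\right) = 1193 + 229 = 1422$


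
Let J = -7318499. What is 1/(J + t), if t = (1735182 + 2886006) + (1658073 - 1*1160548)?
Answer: -1/2199786 ≈ -4.5459e-7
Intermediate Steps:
t = 5118713 (t = 4621188 + (1658073 - 1160548) = 4621188 + 497525 = 5118713)
1/(J + t) = 1/(-7318499 + 5118713) = 1/(-2199786) = -1/2199786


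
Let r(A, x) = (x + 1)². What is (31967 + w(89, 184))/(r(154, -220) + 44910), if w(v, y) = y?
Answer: 10717/30957 ≈ 0.34619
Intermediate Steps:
r(A, x) = (1 + x)²
(31967 + w(89, 184))/(r(154, -220) + 44910) = (31967 + 184)/((1 - 220)² + 44910) = 32151/((-219)² + 44910) = 32151/(47961 + 44910) = 32151/92871 = 32151*(1/92871) = 10717/30957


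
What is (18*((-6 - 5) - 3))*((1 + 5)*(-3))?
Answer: 4536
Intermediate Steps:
(18*((-6 - 5) - 3))*((1 + 5)*(-3)) = (18*(-11 - 3))*(6*(-3)) = (18*(-14))*(-18) = -252*(-18) = 4536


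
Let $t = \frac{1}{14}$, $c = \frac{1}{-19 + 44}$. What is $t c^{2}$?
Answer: $\frac{1}{8750} \approx 0.00011429$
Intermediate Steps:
$c = \frac{1}{25} \approx 0.04$
$t = \frac{1}{14} \approx 0.071429$
$t c^{2} = \frac{1}{14 \cdot 625} = \frac{1}{14} \cdot \frac{1}{625} = \frac{1}{8750}$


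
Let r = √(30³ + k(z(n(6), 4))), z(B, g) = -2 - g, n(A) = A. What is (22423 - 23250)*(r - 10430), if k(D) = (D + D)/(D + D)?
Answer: 8625610 - 827*√27001 ≈ 8.4897e+6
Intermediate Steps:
k(D) = 1 (k(D) = (2*D)/((2*D)) = (2*D)*(1/(2*D)) = 1)
r = √27001 (r = √(30³ + 1) = √(27000 + 1) = √27001 ≈ 164.32)
(22423 - 23250)*(r - 10430) = (22423 - 23250)*(√27001 - 10430) = -827*(-10430 + √27001) = 8625610 - 827*√27001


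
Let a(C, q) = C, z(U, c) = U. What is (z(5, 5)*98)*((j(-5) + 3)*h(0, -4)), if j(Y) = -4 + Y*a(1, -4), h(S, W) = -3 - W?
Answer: -2940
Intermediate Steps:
j(Y) = -4 + Y (j(Y) = -4 + Y*1 = -4 + Y)
(z(5, 5)*98)*((j(-5) + 3)*h(0, -4)) = (5*98)*(((-4 - 5) + 3)*(-3 - 1*(-4))) = 490*((-9 + 3)*(-3 + 4)) = 490*(-6*1) = 490*(-6) = -2940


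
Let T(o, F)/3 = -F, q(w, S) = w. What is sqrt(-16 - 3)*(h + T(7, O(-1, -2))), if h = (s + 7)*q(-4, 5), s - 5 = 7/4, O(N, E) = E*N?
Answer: -61*I*sqrt(19) ≈ -265.89*I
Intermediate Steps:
T(o, F) = -3*F (T(o, F) = 3*(-F) = -3*F)
s = 27/4 (s = 5 + 7/4 = 27/4 ≈ 6.7500)
h = -55 (h = (27/4 + 7)*(-4) = (55/4)*(-4) = -55)
sqrt(-16 - 3)*(h + T(7, O(-1, -2))) = sqrt(-16 - 3)*(-55 - (-6)*(-1)) = sqrt(-19)*(-55 - 3*2) = (I*sqrt(19))*(-55 - 6) = (I*sqrt(19))*(-61) = -61*I*sqrt(19)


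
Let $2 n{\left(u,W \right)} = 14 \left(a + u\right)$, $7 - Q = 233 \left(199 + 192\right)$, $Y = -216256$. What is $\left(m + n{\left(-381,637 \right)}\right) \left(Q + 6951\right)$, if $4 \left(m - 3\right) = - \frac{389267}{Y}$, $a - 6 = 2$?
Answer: $\frac{6122480655875}{27904} \approx 2.1941 \cdot 10^{8}$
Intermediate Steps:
$Q = -91096$ ($Q = 7 - 233 \left(199 + 192\right) = 7 - 233 \cdot 391 = 7 - 91103 = -91096$)
$a = 8$ ($a = 6 + 2 = 8$)
$n{\left(u,W \right)} = 56 + 7 u$ ($n{\left(u,W \right)} = \frac{14 \left(8 + u\right)}{2} = \frac{112 + 14 u}{2} = 56 + 7 u$)
$m = \frac{96269}{27904}$ ($m = 3 + \frac{\left(-389267\right) \frac{1}{-216256}}{4} = 3 + \frac{\left(-389267\right) \left(- \frac{1}{216256}\right)}{4} = 3 + \frac{1}{4} \cdot \frac{12557}{6976} = 3 + \frac{12557}{27904} = \frac{96269}{27904} \approx 3.45$)
$\left(m + n{\left(-381,637 \right)}\right) \left(Q + 6951\right) = \left(\frac{96269}{27904} + \left(56 + 7 \left(-381\right)\right)\right) \left(-91096 + 6951\right) = \left(\frac{96269}{27904} + \left(56 - 2667\right)\right) \left(-84145\right) = \left(\frac{96269}{27904} - 2611\right) \left(-84145\right) = \left(- \frac{72761075}{27904}\right) \left(-84145\right) = \frac{6122480655875}{27904}$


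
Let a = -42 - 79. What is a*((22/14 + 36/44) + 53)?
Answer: -46915/7 ≈ -6702.1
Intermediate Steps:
a = -121
a*((22/14 + 36/44) + 53) = -121*((22/14 + 36/44) + 53) = -121*((22*(1/14) + 36*(1/44)) + 53) = -121*((11/7 + 9/11) + 53) = -121*(184/77 + 53) = -121*4265/77 = -46915/7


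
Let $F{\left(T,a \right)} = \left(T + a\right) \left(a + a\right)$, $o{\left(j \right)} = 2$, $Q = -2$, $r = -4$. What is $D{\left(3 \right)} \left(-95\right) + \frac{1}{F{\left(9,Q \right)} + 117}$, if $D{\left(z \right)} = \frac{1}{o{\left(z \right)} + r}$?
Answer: $\frac{8457}{178} \approx 47.511$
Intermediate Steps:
$D{\left(z \right)} = - \frac{1}{2}$ ($D{\left(z \right)} = \frac{1}{2 - 4} = \frac{1}{-2} = - \frac{1}{2}$)
$F{\left(T,a \right)} = 2 a \left(T + a\right)$ ($F{\left(T,a \right)} = \left(T + a\right) 2 a = 2 a \left(T + a\right)$)
$D{\left(3 \right)} \left(-95\right) + \frac{1}{F{\left(9,Q \right)} + 117} = \left(- \frac{1}{2}\right) \left(-95\right) + \frac{1}{2 \left(-2\right) \left(9 - 2\right) + 117} = \frac{95}{2} + \frac{1}{2 \left(-2\right) 7 + 117} = \frac{95}{2} + \frac{1}{-28 + 117} = \frac{95}{2} + \frac{1}{89} = \frac{8457}{178}$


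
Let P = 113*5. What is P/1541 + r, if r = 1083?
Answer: 1669468/1541 ≈ 1083.4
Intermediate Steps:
P = 565
P/1541 + r = 565/1541 + 1083 = 1669468/1541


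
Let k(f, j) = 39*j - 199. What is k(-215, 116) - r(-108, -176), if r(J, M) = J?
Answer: 4433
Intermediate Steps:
k(f, j) = -199 + 39*j
k(-215, 116) - r(-108, -176) = (-199 + 39*116) - 1*(-108) = (-199 + 4524) + 108 = 4325 + 108 = 4433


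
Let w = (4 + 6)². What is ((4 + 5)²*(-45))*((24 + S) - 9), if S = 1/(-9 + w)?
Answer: -4979070/91 ≈ -54715.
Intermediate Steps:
w = 100 (w = 10² = 100)
S = 1/91 (S = 1/(-9 + 100) = 1/91 ≈ 0.010989)
((4 + 5)²*(-45))*((24 + S) - 9) = ((4 + 5)²*(-45))*((24 + 1/91) - 9) = (9²*(-45))*(2185/91 - 9) = (81*(-45))*(1366/91) = -3645*1366/91 = -4979070/91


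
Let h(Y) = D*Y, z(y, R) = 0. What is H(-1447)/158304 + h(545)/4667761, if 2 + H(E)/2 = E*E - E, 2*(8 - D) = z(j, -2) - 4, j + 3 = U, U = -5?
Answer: 1630096047449/61577103112 ≈ 26.472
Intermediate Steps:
j = -8 (j = -3 - 5 = -8)
D = 10 (D = 8 - (0 - 4)/2 = 8 - ½*(-4) = 8 + 2 = 10)
h(Y) = 10*Y
H(E) = -4 - 2*E + 2*E² (H(E) = -4 + 2*(E*E - E) = -4 + 2*(E² - E) = -4 + (-2*E + 2*E²) = -4 - 2*E + 2*E²)
H(-1447)/158304 + h(545)/4667761 = (-4 - 2*(-1447) + 2*(-1447)²)/158304 + (10*545)/4667761 = (-4 + 2894 + 2*2093809)*(1/158304) + 5450*(1/4667761) = (-4 + 2894 + 4187618)*(1/158304) + 5450/4667761 = 4190508*(1/158304) + 5450/4667761 = 349209/13192 + 5450/4667761 = 1630096047449/61577103112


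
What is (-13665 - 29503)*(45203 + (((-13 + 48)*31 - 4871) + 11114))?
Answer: -2267658208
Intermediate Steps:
(-13665 - 29503)*(45203 + (((-13 + 48)*31 - 4871) + 11114)) = -43168*(45203 + ((35*31 - 4871) + 11114)) = -43168*(45203 + ((1085 - 4871) + 11114)) = -43168*(45203 + (-3786 + 11114)) = -43168*(45203 + 7328) = -43168*52531 = -2267658208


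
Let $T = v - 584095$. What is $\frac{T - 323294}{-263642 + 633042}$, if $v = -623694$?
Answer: $- \frac{1531083}{369400} \approx -4.1448$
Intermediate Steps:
$T = -1207789$ ($T = -623694 - 584095 = -1207789$)
$\frac{T - 323294}{-263642 + 633042} = \frac{-1207789 - 323294}{-263642 + 633042} = - \frac{1531083}{369400}$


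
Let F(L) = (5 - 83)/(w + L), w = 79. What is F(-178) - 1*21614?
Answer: -713236/33 ≈ -21613.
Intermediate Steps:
F(L) = -78/(79 + L) (F(L) = (5 - 83)/(79 + L) = -78/(79 + L))
F(-178) - 1*21614 = -78/(79 - 178) - 1*21614 = -78/(-99) - 21614 = -78*(-1/99) - 21614 = 26/33 - 21614 = -713236/33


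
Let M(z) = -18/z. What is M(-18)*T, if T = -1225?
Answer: -1225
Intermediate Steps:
M(-18)*T = -18/(-18)*(-1225) = -18*(-1/18)*(-1225) = 1*(-1225) = -1225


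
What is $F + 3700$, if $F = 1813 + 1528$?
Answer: $7041$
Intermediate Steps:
$F = 3341$
$F + 3700 = 3341 + 3700 = 7041$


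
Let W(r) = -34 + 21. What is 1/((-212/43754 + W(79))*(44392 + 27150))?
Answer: -21877/20354199794 ≈ -1.0748e-6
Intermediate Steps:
W(r) = -13
1/((-212/43754 + W(79))*(44392 + 27150)) = 1/((-212/43754 - 13)*(44392 + 27150)) = 1/((-212*1/43754 - 13)*71542) = 1/((-106/21877 - 13)*71542) = 1/(-284507/21877*71542) = 1/(-20354199794/21877) = -21877/20354199794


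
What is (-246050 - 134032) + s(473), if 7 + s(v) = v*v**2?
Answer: 105443728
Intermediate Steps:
s(v) = -7 + v**3 (s(v) = -7 + v*v**2 = -7 + v**3)
(-246050 - 134032) + s(473) = (-246050 - 134032) + (-7 + 473**3) = -380082 + (-7 + 105823817) = -380082 + 105823810 = 105443728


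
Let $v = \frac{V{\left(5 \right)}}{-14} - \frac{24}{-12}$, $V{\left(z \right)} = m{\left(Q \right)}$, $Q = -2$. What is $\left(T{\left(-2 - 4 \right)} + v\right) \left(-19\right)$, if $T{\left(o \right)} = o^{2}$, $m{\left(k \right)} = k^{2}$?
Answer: $- \frac{5016}{7} \approx -716.57$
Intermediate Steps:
$V{\left(z \right)} = 4$ ($V{\left(z \right)} = \left(-2\right)^{2} = 4$)
$v = \frac{12}{7}$ ($v = \frac{4}{-14} - \frac{24}{-12} = 4 \left(- \frac{1}{14}\right) - -2 = - \frac{2}{7} + 2 = \frac{12}{7} \approx 1.7143$)
$\left(T{\left(-2 - 4 \right)} + v\right) \left(-19\right) = \left(\left(-2 - 4\right)^{2} + \frac{12}{7}\right) \left(-19\right) = \left(\left(-6\right)^{2} + \frac{12}{7}\right) \left(-19\right) = \left(36 + \frac{12}{7}\right) \left(-19\right) = \frac{264}{7} \left(-19\right) = - \frac{5016}{7}$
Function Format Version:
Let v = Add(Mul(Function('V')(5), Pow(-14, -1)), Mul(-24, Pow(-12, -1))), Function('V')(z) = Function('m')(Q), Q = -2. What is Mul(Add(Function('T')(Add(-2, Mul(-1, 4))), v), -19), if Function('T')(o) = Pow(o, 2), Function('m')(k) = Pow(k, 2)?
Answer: Rational(-5016, 7) ≈ -716.57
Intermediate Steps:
Function('V')(z) = 4 (Function('V')(z) = Pow(-2, 2) = 4)
v = Rational(12, 7) (v = Add(Mul(4, Pow(-14, -1)), Mul(-24, Pow(-12, -1))) = Add(Mul(4, Rational(-1, 14)), Mul(-24, Rational(-1, 12))) = Add(Rational(-2, 7), 2) = Rational(12, 7) ≈ 1.7143)
Mul(Add(Function('T')(Add(-2, Mul(-1, 4))), v), -19) = Mul(Add(Pow(Add(-2, Mul(-1, 4)), 2), Rational(12, 7)), -19) = Mul(Add(Pow(Add(-2, -4), 2), Rational(12, 7)), -19) = Mul(Add(Pow(-6, 2), Rational(12, 7)), -19) = Mul(Add(36, Rational(12, 7)), -19) = Mul(Rational(264, 7), -19) = Rational(-5016, 7)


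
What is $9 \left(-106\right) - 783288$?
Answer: $-784242$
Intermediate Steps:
$9 \left(-106\right) - 783288 = -954 - 783288 = -784242$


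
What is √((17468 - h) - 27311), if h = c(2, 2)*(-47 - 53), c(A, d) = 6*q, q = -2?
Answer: 3*I*√1227 ≈ 105.09*I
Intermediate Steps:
c(A, d) = -12 (c(A, d) = 6*(-2) = -12)
h = 1200 (h = -12*(-47 - 53) = -12*(-100) = 1200)
√((17468 - h) - 27311) = √((17468 - 1*1200) - 27311) = √((17468 - 1200) - 27311) = √(16268 - 27311) = √(-11043) = 3*I*√1227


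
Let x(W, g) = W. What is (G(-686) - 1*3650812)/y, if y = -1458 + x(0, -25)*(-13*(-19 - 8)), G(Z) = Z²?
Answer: 530036/243 ≈ 2181.2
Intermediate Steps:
y = -1458 (y = -1458 + 0*(-13*(-19 - 8)) = -1458 + 0*(-13*(-27)) = -1458 + 0*351 = -1458 + 0 = -1458)
(G(-686) - 1*3650812)/y = ((-686)² - 1*3650812)/(-1458) = (470596 - 3650812)*(-1/1458) = -3180216*(-1/1458) = 530036/243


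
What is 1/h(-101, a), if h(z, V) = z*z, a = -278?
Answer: 1/10201 ≈ 9.8030e-5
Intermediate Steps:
h(z, V) = z²
1/h(-101, a) = 1/((-101)²) = 1/10201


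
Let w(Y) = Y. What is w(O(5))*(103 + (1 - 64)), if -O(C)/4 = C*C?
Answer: -4000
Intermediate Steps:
O(C) = -4*C**2 (O(C) = -4*C*C = -4*C**2)
w(O(5))*(103 + (1 - 64)) = (-4*5**2)*(103 + (1 - 64)) = (-4*25)*(103 - 63) = -100*40 = -4000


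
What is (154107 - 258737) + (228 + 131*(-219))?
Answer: -133091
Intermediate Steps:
(154107 - 258737) + (228 + 131*(-219)) = -104630 + (228 - 28689) = -104630 - 28461 = -133091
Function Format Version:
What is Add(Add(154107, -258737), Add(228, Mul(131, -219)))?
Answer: -133091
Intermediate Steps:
Add(Add(154107, -258737), Add(228, Mul(131, -219))) = Add(-104630, Add(228, -28689)) = Add(-104630, -28461) = -133091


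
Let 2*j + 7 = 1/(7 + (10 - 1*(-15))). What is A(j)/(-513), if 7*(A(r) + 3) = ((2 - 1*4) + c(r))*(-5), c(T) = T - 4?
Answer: -89/12096 ≈ -0.0073578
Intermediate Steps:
j = -223/64 (j = -7/2 + 1/(2*(7 + (10 - 1*(-15)))) = -7/2 + 1/(2*(7 + (10 + 15))) = -7/2 + 1/(2*(7 + 25)) = -7/2 + (1/2)/32 = -7/2 + (1/2)*(1/32) = -7/2 + 1/64 = -223/64 ≈ -3.4844)
c(T) = -4 + T
A(r) = 9/7 - 5*r/7 (A(r) = -3 + (((2 - 1*4) + (-4 + r))*(-5))/7 = -3 + (((2 - 4) + (-4 + r))*(-5))/7 = -3 + ((-2 + (-4 + r))*(-5))/7 = -3 + ((-6 + r)*(-5))/7 = -3 + (30 - 5*r)/7 = -3 + (30/7 - 5*r/7) = 9/7 - 5*r/7)
A(j)/(-513) = (9/7 - 5/7*(-223/64))/(-513) = (9/7 + 1115/448)*(-1/513) = (1691/448)*(-1/513) = -89/12096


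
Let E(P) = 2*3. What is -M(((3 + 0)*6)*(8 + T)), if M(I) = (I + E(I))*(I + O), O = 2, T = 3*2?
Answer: -65532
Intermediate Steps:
E(P) = 6
T = 6
M(I) = (2 + I)*(6 + I) (M(I) = (I + 6)*(I + 2) = (6 + I)*(2 + I) = (2 + I)*(6 + I))
-M(((3 + 0)*6)*(8 + T)) = -(12 + (((3 + 0)*6)*(8 + 6))² + 8*(((3 + 0)*6)*(8 + 6))) = -(12 + ((3*6)*14)² + 8*((3*6)*14)) = -(12 + (18*14)² + 8*(18*14)) = -(12 + 252² + 8*252) = -(12 + 63504 + 2016) = -1*65532 = -65532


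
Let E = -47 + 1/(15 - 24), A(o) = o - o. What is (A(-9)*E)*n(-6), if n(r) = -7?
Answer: 0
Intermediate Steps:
A(o) = 0
E = -424/9 (E = -47 + 1/(-9) = -47 - ⅑ = -424/9 ≈ -47.111)
(A(-9)*E)*n(-6) = (0*(-424/9))*(-7) = 0*(-7) = 0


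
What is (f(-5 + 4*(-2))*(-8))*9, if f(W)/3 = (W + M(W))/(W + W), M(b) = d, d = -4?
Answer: -1836/13 ≈ -141.23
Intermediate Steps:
M(b) = -4
f(W) = 3*(-4 + W)/(2*W) (f(W) = 3*((W - 4)/(W + W)) = 3*((-4 + W)/((2*W))) = 3*((-4 + W)*(1/(2*W))) = 3*((-4 + W)/(2*W)) = 3*(-4 + W)/(2*W))
(f(-5 + 4*(-2))*(-8))*9 = ((3/2 - 6/(-5 + 4*(-2)))*(-8))*9 = ((3/2 - 6/(-5 - 8))*(-8))*9 = ((3/2 - 6/(-13))*(-8))*9 = ((3/2 - 6*(-1/13))*(-8))*9 = ((3/2 + 6/13)*(-8))*9 = ((51/26)*(-8))*9 = -204/13*9 = -1836/13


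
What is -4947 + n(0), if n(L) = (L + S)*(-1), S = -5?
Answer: -4942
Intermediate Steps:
n(L) = 5 - L (n(L) = (L - 5)*(-1) = (-5 + L)*(-1) = 5 - L)
-4947 + n(0) = -4947 + (5 - 1*0) = -4947 + (5 + 0) = -4947 + 5 = -4942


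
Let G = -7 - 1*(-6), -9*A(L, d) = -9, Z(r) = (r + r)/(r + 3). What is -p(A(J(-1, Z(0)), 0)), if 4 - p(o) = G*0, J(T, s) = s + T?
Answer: -4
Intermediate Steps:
Z(r) = 2*r/(3 + r) (Z(r) = (2*r)/(3 + r) = 2*r/(3 + r))
J(T, s) = T + s
A(L, d) = 1 (A(L, d) = -⅑*(-9) = 1)
G = -1 (G = -7 + 6 = -1)
p(o) = 4 (p(o) = 4 - (-1)*0 = 4 - 1*0 = 4 + 0 = 4)
-p(A(J(-1, Z(0)), 0)) = -1*4 = -4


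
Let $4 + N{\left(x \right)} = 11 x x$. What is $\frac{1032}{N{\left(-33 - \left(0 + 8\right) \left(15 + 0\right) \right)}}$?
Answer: $\frac{1032}{257495} \approx 0.0040078$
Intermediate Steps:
$N{\left(x \right)} = -4 + 11 x^{2}$ ($N{\left(x \right)} = -4 + 11 x x = -4 + 11 x^{2}$)
$\frac{1032}{N{\left(-33 - \left(0 + 8\right) \left(15 + 0\right) \right)}} = \frac{1032}{-4 + 11 \left(-33 - \left(0 + 8\right) \left(15 + 0\right)\right)^{2}} = \frac{1032}{-4 + 11 \left(-33 - 8 \cdot 15\right)^{2}} = \frac{1032}{-4 + 11 \left(-33 - 120\right)^{2}} = \frac{1032}{-4 + 11 \left(-153\right)^{2}} = \frac{1032}{-4 + 11 \cdot 23409} = \frac{1032}{-4 + 257499} = \frac{1032}{257495}$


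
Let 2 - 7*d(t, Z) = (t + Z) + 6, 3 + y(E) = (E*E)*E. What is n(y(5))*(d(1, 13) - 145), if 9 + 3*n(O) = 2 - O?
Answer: 44419/7 ≈ 6345.6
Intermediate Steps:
y(E) = -3 + E**3 (y(E) = -3 + (E*E)*E = -3 + E**2*E = -3 + E**3)
d(t, Z) = -4/7 - Z/7 - t/7 (d(t, Z) = 2/7 - ((t + Z) + 6)/7 = 2/7 - ((Z + t) + 6)/7 = 2/7 - (6 + Z + t)/7 = 2/7 + (-6/7 - Z/7 - t/7) = -4/7 - Z/7 - t/7)
n(O) = -7/3 - O/3 (n(O) = -3 + (2 - O)/3 = -3 + (2/3 - O/3) = -7/3 - O/3)
n(y(5))*(d(1, 13) - 145) = (-7/3 - (-3 + 5**3)/3)*((-4/7 - 1/7*13 - 1/7*1) - 145) = (-7/3 - (-3 + 125)/3)*((-4/7 - 13/7 - 1/7) - 145) = (-7/3 - 1/3*122)*(-18/7 - 145) = (-7/3 - 122/3)*(-1033/7) = -43*(-1033/7) = 44419/7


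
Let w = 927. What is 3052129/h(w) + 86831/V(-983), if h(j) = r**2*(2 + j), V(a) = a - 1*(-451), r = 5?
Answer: -392917347/12355700 ≈ -31.800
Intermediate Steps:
V(a) = 451 + a (V(a) = a + 451 = 451 + a)
h(j) = 50 + 25*j (h(j) = 5**2*(2 + j) = 25*(2 + j) = 50 + 25*j)
3052129/h(w) + 86831/V(-983) = 3052129/(50 + 25*927) + 86831/(451 - 983) = 3052129/(50 + 23175) + 86831/(-532) = 3052129/23225 + 86831*(-1/532) = 3052129*(1/23225) - 86831/532 = 3052129/23225 - 86831/532 = -392917347/12355700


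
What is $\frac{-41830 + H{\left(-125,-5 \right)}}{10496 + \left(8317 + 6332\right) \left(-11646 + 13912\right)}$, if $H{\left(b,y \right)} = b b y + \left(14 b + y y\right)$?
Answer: $- \frac{12168}{3320513} \approx -0.0036645$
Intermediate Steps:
$H{\left(b,y \right)} = y^{2} + 14 b + y b^{2}$ ($H{\left(b,y \right)} = b^{2} y + \left(14 b + y^{2}\right) = y b^{2} + \left(y^{2} + 14 b\right) = y^{2} + 14 b + y b^{2}$)
$\frac{-41830 + H{\left(-125,-5 \right)}}{10496 + \left(8317 + 6332\right) \left(-11646 + 13912\right)} = \frac{-41830 + \left(\left(-5\right)^{2} + 14 \left(-125\right) - 5 \left(-125\right)^{2}\right)}{10496 + \left(8317 + 6332\right) \left(-11646 + 13912\right)} = \frac{-41830 - 79850}{10496 + 14649 \cdot 2266} = \frac{-41830 - 79850}{10496 + 33194634} = \frac{-41830 - 79850}{33205130} = \left(-121680\right) \frac{1}{33205130} = - \frac{12168}{3320513}$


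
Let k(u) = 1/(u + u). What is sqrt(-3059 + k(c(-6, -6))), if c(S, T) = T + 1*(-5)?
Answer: I*sqrt(1480578)/22 ≈ 55.309*I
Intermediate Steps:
c(S, T) = -5 + T (c(S, T) = T - 5 = -5 + T)
k(u) = 1/(2*u)
sqrt(-3059 + k(c(-6, -6))) = sqrt(-3059 + 1/(2*(-5 - 6))) = sqrt(-3059 + (1/2)/(-11)) = sqrt(-3059 + (1/2)*(-1/11)) = sqrt(-3059 - 1/22) = sqrt(-67299/22) = I*sqrt(1480578)/22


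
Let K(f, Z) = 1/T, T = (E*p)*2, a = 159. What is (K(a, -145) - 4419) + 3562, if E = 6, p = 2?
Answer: -20567/24 ≈ -856.96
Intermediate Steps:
T = 24 (T = (6*2)*2 = 12*2 = 24)
K(f, Z) = 1/24
(K(a, -145) - 4419) + 3562 = (1/24 - 4419) + 3562 = -106055/24 + 3562 = -20567/24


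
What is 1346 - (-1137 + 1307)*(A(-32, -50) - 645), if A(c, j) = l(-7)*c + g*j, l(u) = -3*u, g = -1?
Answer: 216736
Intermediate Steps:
A(c, j) = -j + 21*c (A(c, j) = (-3*(-7))*c - j = 21*c - j = -j + 21*c)
1346 - (-1137 + 1307)*(A(-32, -50) - 645) = 1346 - (-1137 + 1307)*((-1*(-50) + 21*(-32)) - 645) = 1346 - 170*((50 - 672) - 645) = 1346 - 170*(-622 - 645) = 1346 - 170*(-1267) = 1346 - 1*(-215390) = 1346 + 215390 = 216736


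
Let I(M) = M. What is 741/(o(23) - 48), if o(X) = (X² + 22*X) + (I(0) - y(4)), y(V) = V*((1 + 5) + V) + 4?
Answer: 741/943 ≈ 0.78579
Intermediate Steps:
y(V) = 4 + V*(6 + V) (y(V) = V*(6 + V) + 4 = 4 + V*(6 + V))
o(X) = -44 + X² + 22*X (o(X) = (X² + 22*X) + (0 - (4 + 4² + 6*4)) = (X² + 22*X) + (0 - (4 + 16 + 24)) = (X² + 22*X) + (0 - 1*44) = (X² + 22*X) + (0 - 44) = (X² + 22*X) - 44 = -44 + X² + 22*X)
741/(o(23) - 48) = 741/((-44 + 23² + 22*23) - 48) = 741/((-44 + 529 + 506) - 48) = 741/(991 - 48) = 741/943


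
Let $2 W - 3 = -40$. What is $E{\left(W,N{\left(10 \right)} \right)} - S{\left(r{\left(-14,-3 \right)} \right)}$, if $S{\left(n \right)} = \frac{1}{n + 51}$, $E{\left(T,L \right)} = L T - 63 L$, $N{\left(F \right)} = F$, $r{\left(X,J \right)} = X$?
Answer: $- \frac{30156}{37} \approx -815.03$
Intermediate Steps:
$W = - \frac{37}{2}$ ($W = \frac{3}{2} + \frac{1}{2} \left(-40\right) = \frac{3}{2} - 20 = - \frac{37}{2} \approx -18.5$)
$E{\left(T,L \right)} = - 63 L + L T$
$S{\left(n \right)} = \frac{1}{51 + n}$
$E{\left(W,N{\left(10 \right)} \right)} - S{\left(r{\left(-14,-3 \right)} \right)} = 10 \left(-63 - \frac{37}{2}\right) - \frac{1}{51 - 14} = 10 \left(- \frac{163}{2}\right) - \frac{1}{37} = -815 - \frac{1}{37} = - \frac{30156}{37}$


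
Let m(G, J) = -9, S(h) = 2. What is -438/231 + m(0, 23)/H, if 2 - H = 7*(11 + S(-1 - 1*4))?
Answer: -12301/6853 ≈ -1.7950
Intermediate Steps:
H = -89 (H = 2 - 7*(11 + 2) = 2 - 7*13 = 2 - 1*91 = 2 - 91 = -89)
-438/231 + m(0, 23)/H = -438/231 - 9/(-89) = -438*1/231 - 9*(-1/89) = -146/77 + 9/89 = -12301/6853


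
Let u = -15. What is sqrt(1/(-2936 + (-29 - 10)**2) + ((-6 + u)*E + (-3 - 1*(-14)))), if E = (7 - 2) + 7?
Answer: 2*I*sqrt(120634410)/1415 ≈ 15.524*I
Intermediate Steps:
E = 12 (E = 5 + 7 = 12)
sqrt(1/(-2936 + (-29 - 10)**2) + ((-6 + u)*E + (-3 - 1*(-14)))) = sqrt(1/(-2936 + (-29 - 10)**2) + ((-6 - 15)*12 + (-3 - 1*(-14)))) = sqrt(1/(-2936 + (-39)**2) + (-21*12 + (-3 + 14))) = sqrt(1/(-2936 + 1521) + (-252 + 11)) = sqrt(1/(-1415) - 241) = sqrt(-1/1415 - 241) = sqrt(-341016/1415) = 2*I*sqrt(120634410)/1415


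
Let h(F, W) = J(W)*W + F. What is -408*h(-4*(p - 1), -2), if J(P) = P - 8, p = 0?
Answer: -9792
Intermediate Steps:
J(P) = -8 + P
h(F, W) = F + W*(-8 + W) (h(F, W) = (-8 + W)*W + F = W*(-8 + W) + F = F + W*(-8 + W))
-408*h(-4*(p - 1), -2) = -408*(-4*(0 - 1) - 2*(-8 - 2)) = -408*(-4*(-1) - 2*(-10)) = -408*(4 + 20) = -408*24 = -9792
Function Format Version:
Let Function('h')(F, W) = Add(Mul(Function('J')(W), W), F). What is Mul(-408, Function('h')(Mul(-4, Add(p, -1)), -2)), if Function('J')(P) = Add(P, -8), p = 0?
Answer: -9792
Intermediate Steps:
Function('J')(P) = Add(-8, P)
Function('h')(F, W) = Add(F, Mul(W, Add(-8, W))) (Function('h')(F, W) = Add(Mul(Add(-8, W), W), F) = Add(Mul(W, Add(-8, W)), F) = Add(F, Mul(W, Add(-8, W))))
Mul(-408, Function('h')(Mul(-4, Add(p, -1)), -2)) = Mul(-408, Add(Mul(-4, Add(0, -1)), Mul(-2, Add(-8, -2)))) = Mul(-408, Add(Mul(-4, -1), Mul(-2, -10))) = Mul(-408, Add(4, 20)) = Mul(-408, 24) = -9792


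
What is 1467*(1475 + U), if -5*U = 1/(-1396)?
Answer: 15103499967/6980 ≈ 2.1638e+6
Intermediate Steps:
U = 1/6980 (U = -⅕/(-1396) = -⅕*(-1/1396) = 1/6980 ≈ 0.00014327)
1467*(1475 + U) = 1467*(1475 + 1/6980) = 1467*(10295501/6980) = 15103499967/6980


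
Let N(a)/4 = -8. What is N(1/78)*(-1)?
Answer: 32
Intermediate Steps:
N(a) = -32 (N(a) = 4*(-8) = -32)
N(1/78)*(-1) = -32*(-1) = 32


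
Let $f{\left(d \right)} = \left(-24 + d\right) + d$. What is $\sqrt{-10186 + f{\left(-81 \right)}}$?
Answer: $2 i \sqrt{2593} \approx 101.84 i$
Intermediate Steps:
$f{\left(d \right)} = -24 + 2 d$
$\sqrt{-10186 + f{\left(-81 \right)}} = \sqrt{-10186 + \left(-24 + 2 \left(-81\right)\right)} = \sqrt{-10186 - 186} = \sqrt{-10372} = 2 i \sqrt{2593}$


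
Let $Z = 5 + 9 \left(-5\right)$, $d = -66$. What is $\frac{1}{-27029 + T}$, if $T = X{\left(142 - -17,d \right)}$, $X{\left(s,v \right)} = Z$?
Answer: $- \frac{1}{27069} \approx -3.6943 \cdot 10^{-5}$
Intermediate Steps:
$Z = -40$ ($Z = 5 - 45 = -40$)
$X{\left(s,v \right)} = -40$
$T = -40$
$\frac{1}{-27029 + T} = \frac{1}{-27029 - 40} = \frac{1}{-27069} = - \frac{1}{27069}$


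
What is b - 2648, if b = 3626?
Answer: 978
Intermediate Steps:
b - 2648 = 3626 - 2648 = 978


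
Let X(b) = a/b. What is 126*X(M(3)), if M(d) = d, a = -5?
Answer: -210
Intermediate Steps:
X(b) = -5/b
126*X(M(3)) = 126*(-5/3) = -210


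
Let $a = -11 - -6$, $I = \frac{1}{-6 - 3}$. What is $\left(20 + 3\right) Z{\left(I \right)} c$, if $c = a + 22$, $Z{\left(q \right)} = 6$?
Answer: $2346$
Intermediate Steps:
$I = - \frac{1}{9}$ ($I = \frac{1}{-9} = - \frac{1}{9} \approx -0.11111$)
$a = -5$ ($a = -11 + 6 = -5$)
$c = 17$ ($c = -5 + 22 = 17$)
$\left(20 + 3\right) Z{\left(I \right)} c = \left(20 + 3\right) 6 \cdot 17 = 23 \cdot 6 \cdot 17 = 138 \cdot 17 = 2346$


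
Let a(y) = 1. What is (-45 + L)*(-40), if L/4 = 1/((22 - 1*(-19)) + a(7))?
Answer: 37720/21 ≈ 1796.2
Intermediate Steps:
L = 2/21 (L = 4/((22 - 1*(-19)) + 1) = 4/((22 + 19) + 1) = 4/(41 + 1) = 4/42 = 4*(1/42) = 2/21 ≈ 0.095238)
(-45 + L)*(-40) = (-45 + 2/21)*(-40) = -943/21*(-40) = 37720/21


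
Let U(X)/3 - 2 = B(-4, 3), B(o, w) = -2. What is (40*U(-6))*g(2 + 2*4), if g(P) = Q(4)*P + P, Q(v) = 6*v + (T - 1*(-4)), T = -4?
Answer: 0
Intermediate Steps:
Q(v) = 6*v (Q(v) = 6*v + (-4 - 1*(-4)) = 6*v + (-4 + 4) = 6*v + 0 = 6*v)
U(X) = 0 (U(X) = 6 + 3*(-2) = 6 - 6 = 0)
g(P) = 25*P (g(P) = (6*4)*P + P = 24*P + P = 25*P)
(40*U(-6))*g(2 + 2*4) = (40*0)*(25*(2 + 2*4)) = 0*(25*(2 + 8)) = 0*(25*10) = 0*250 = 0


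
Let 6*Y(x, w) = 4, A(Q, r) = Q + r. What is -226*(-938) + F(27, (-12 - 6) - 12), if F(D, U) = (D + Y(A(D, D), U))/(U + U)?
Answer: 38157757/180 ≈ 2.1199e+5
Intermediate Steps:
Y(x, w) = ⅔ (Y(x, w) = (⅙)*4 = ⅔)
F(D, U) = (⅔ + D)/(2*U) (F(D, U) = (D + ⅔)/(U + U) = (⅔ + D)/((2*U)) = (⅔ + D)*(1/(2*U)) = (⅔ + D)/(2*U))
-226*(-938) + F(27, (-12 - 6) - 12) = -226*(-938) + (2 + 3*27)/(6*((-12 - 6) - 12)) = 211988 + (2 + 81)/(6*(-18 - 12)) = 211988 + (⅙)*83/(-30) = 211988 + (⅙)*(-1/30)*83 = 211988 - 83/180 = 38157757/180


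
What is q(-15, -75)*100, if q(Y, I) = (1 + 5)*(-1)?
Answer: -600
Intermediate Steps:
q(Y, I) = -6 (q(Y, I) = 6*(-1) = -6)
q(-15, -75)*100 = -6*100 = -600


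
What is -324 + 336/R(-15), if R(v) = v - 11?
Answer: -4380/13 ≈ -336.92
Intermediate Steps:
R(v) = -11 + v
-324 + 336/R(-15) = -324 + 336/(-11 - 15) = -324 + 336/(-26) = -324 + 336*(-1/26) = -324 - 168/13 = -4380/13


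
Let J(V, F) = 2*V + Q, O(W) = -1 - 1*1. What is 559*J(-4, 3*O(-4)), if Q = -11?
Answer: -10621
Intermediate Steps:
O(W) = -2 (O(W) = -1 - 1 = -2)
J(V, F) = -11 + 2*V (J(V, F) = 2*V - 11 = -11 + 2*V)
559*J(-4, 3*O(-4)) = 559*(-11 + 2*(-4)) = 559*(-11 - 8) = 559*(-19) = -10621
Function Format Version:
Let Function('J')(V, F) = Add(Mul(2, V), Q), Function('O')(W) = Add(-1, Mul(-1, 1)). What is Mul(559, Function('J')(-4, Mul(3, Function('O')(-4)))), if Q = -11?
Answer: -10621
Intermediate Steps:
Function('O')(W) = -2 (Function('O')(W) = Add(-1, -1) = -2)
Function('J')(V, F) = Add(-11, Mul(2, V)) (Function('J')(V, F) = Add(Mul(2, V), -11) = Add(-11, Mul(2, V)))
Mul(559, Function('J')(-4, Mul(3, Function('O')(-4)))) = Mul(559, Add(-11, Mul(2, -4))) = Mul(559, Add(-11, -8)) = Mul(559, -19) = -10621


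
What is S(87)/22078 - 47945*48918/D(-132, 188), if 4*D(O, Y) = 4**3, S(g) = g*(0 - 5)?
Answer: -12945289090185/88312 ≈ -1.4659e+8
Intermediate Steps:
S(g) = -5*g (S(g) = g*(-5) = -5*g)
D(O, Y) = 16 (D(O, Y) = (1/4)*4**3 = (1/4)*64 = 16)
S(87)/22078 - 47945*48918/D(-132, 188) = -5*87/22078 - 47945/(16/48918) = -435*1/22078 - 47945/(16*(1/48918)) = -435/22078 - 47945/8/24459 = -435/22078 - 47945*24459/8 = -435/22078 - 1172686755/8 = -12945289090185/88312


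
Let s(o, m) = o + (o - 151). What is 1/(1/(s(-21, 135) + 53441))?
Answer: 53248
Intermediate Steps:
s(o, m) = -151 + 2*o (s(o, m) = o + (-151 + o) = -151 + 2*o)
1/(1/(s(-21, 135) + 53441)) = 1/(1/((-151 + 2*(-21)) + 53441)) = 1/(1/((-151 - 42) + 53441)) = 1/(1/(-193 + 53441)) = 1/(1/53248) = 53248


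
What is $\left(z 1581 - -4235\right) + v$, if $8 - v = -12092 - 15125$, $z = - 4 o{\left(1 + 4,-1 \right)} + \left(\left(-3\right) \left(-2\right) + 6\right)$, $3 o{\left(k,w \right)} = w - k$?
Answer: $63080$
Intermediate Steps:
$o{\left(k,w \right)} = - \frac{k}{3} + \frac{w}{3}$ ($o{\left(k,w \right)} = \frac{w - k}{3} = - \frac{k}{3} + \frac{w}{3}$)
$z = 20$ ($z = - 4 \left(- \frac{1 + 4}{3} + \frac{1}{3} \left(-1\right)\right) + \left(\left(-3\right) \left(-2\right) + 6\right) = - 4 \left(\left(- \frac{1}{3}\right) 5 - \frac{1}{3}\right) + \left(6 + 6\right) = - 4 \left(- \frac{5}{3} - \frac{1}{3}\right) + 12 = \left(-4\right) \left(-2\right) + 12 = 8 + 12 = 20$)
$v = 27225$ ($v = 8 - \left(-12092 - 15125\right) = 8 - -27217 = 8 + 27217 = 27225$)
$\left(z 1581 - -4235\right) + v = \left(20 \cdot 1581 - -4235\right) + 27225 = \left(31620 + 4235\right) + 27225 = 35855 + 27225 = 63080$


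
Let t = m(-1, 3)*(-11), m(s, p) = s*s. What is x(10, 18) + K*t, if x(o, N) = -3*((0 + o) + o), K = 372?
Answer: -4152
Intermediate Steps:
x(o, N) = -6*o (x(o, N) = -3*(o + o) = -6*o)
m(s, p) = s**2
t = -11 (t = (-1)**2*(-11) = 1*(-11) = -11)
x(10, 18) + K*t = -6*10 + 372*(-11) = -60 - 4092 = -4152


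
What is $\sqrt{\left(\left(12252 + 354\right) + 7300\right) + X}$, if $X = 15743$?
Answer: $3 \sqrt{3961} \approx 188.81$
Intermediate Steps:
$\sqrt{\left(\left(12252 + 354\right) + 7300\right) + X} = \sqrt{\left(\left(12252 + 354\right) + 7300\right) + 15743} = \sqrt{\left(12606 + 7300\right) + 15743} = \sqrt{19906 + 15743} = \sqrt{35649} = 3 \sqrt{3961}$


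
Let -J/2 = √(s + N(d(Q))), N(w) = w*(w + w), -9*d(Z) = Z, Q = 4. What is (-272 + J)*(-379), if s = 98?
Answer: 103088 + 758*√7970/9 ≈ 1.1061e+5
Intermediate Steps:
d(Z) = -Z/9
N(w) = 2*w² (N(w) = w*(2*w) = 2*w²)
J = -2*√7970/9 (J = -2*√(98 + 2*(-⅑*4)²) = -2*√(98 + 2*(-4/9)²) = -2*√(98 + 2*(16/81)) = -2*√(98 + 32/81) = -2*√7970/9 ≈ -19.839)
(-272 + J)*(-379) = (-272 - 2*√7970/9)*(-379) = 103088 + 758*√7970/9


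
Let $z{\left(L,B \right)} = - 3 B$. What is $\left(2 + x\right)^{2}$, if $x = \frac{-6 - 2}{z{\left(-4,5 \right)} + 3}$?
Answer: $\frac{64}{9} \approx 7.1111$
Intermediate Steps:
$x = \frac{2}{3}$ ($x = \frac{-6 - 2}{\left(-3\right) 5 + 3} = - \frac{8}{-15 + 3} = - \frac{8}{-12} = \left(-8\right) \left(- \frac{1}{12}\right) = \frac{2}{3} \approx 0.66667$)
$\left(2 + x\right)^{2} = \left(2 + \frac{2}{3}\right)^{2} = \left(\frac{8}{3}\right)^{2} = \frac{64}{9}$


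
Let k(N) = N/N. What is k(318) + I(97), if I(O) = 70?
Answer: 71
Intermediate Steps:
k(N) = 1
k(318) + I(97) = 1 + 70 = 71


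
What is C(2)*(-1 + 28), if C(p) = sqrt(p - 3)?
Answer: 27*I ≈ 27.0*I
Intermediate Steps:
C(p) = sqrt(-3 + p)
C(2)*(-1 + 28) = sqrt(-3 + 2)*(-1 + 28) = sqrt(-1)*27 = I*27 = 27*I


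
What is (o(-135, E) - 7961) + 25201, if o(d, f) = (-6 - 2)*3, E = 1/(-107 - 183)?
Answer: 17216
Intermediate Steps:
E = -1/290 (E = 1/(-290) = -1/290 ≈ -0.0034483)
o(d, f) = -24 (o(d, f) = -8*3 = -24)
(o(-135, E) - 7961) + 25201 = (-24 - 7961) + 25201 = -7985 + 25201 = 17216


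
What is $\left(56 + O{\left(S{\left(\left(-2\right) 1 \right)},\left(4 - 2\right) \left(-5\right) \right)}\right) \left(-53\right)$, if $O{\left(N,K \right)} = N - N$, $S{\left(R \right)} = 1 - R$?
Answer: $-2968$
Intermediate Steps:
$O{\left(N,K \right)} = 0$
$\left(56 + O{\left(S{\left(\left(-2\right) 1 \right)},\left(4 - 2\right) \left(-5\right) \right)}\right) \left(-53\right) = \left(56 + 0\right) \left(-53\right) = 56 \left(-53\right) = -2968$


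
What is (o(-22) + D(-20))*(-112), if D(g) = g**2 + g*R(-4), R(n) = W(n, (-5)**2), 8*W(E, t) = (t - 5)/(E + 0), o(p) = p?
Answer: -43736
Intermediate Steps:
W(E, t) = (-5 + t)/(8*E) (W(E, t) = ((t - 5)/(E + 0))/8 = ((-5 + t)/E)/8 = (-5 + t)/(8*E))
R(n) = 5/(2*n) (R(n) = (-5 + (-5)**2)/(8*n) = (-5 + 25)/(8*n) = (1/8)*20/n = 5/(2*n))
D(g) = g**2 - 5*g/8 (D(g) = g**2 + g*((5/2)/(-4)) = g**2 + g*((5/2)*(-1/4)) = g**2 + g*(-5/8) = g**2 - 5*g/8)
(o(-22) + D(-20))*(-112) = (-22 + (1/8)*(-20)*(-5 + 8*(-20)))*(-112) = (-22 + (1/8)*(-20)*(-5 - 160))*(-112) = (-22 + (1/8)*(-20)*(-165))*(-112) = (-22 + 825/2)*(-112) = (781/2)*(-112) = -43736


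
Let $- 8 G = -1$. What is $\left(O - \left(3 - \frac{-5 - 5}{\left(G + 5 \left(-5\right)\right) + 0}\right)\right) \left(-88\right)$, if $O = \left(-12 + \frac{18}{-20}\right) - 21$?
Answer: $\frac{3195764}{995} \approx 3211.8$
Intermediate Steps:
$G = \frac{1}{8}$ ($G = \left(- \frac{1}{8}\right) \left(-1\right) = \frac{1}{8} \approx 0.125$)
$O = - \frac{339}{10}$ ($O = \left(-12 + 18 \left(- \frac{1}{20}\right)\right) - 21 = \left(-12 - \frac{9}{10}\right) - 21 = - \frac{129}{10} - 21 = - \frac{339}{10} \approx -33.9$)
$\left(O - \left(3 - \frac{-5 - 5}{\left(G + 5 \left(-5\right)\right) + 0}\right)\right) \left(-88\right) = \left(- \frac{339}{10} - \left(3 - \frac{-5 - 5}{\left(\frac{1}{8} + 5 \left(-5\right)\right) + 0}\right)\right) \left(-88\right) = \left(- \frac{339}{10} - \left(3 - \frac{-5 - 5}{\left(\frac{1}{8} - 25\right) + 0}\right)\right) \left(-88\right) = \left(- \frac{339}{10} - \left(3 - \frac{1}{- \frac{199}{8} + 0} \left(-10\right)\right)\right) \left(-88\right) = \left(- \frac{339}{10} - \left(3 - \frac{1}{- \frac{199}{8}} \left(-10\right)\right)\right) \left(-88\right) = \left(- \frac{339}{10} - \frac{517}{199}\right) \left(-88\right) = \left(- \frac{72631}{1990}\right) \left(-88\right) = \frac{3195764}{995}$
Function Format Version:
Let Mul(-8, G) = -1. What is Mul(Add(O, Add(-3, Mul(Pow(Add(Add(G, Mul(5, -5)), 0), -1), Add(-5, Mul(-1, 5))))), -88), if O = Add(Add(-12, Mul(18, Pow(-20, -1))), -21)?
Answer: Rational(3195764, 995) ≈ 3211.8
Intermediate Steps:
G = Rational(1, 8) (G = Mul(Rational(-1, 8), -1) = Rational(1, 8) ≈ 0.12500)
O = Rational(-339, 10) (O = Add(Add(-12, Mul(18, Rational(-1, 20))), -21) = Add(Add(-12, Rational(-9, 10)), -21) = Add(Rational(-129, 10), -21) = Rational(-339, 10) ≈ -33.900)
Mul(Add(O, Add(-3, Mul(Pow(Add(Add(G, Mul(5, -5)), 0), -1), Add(-5, Mul(-1, 5))))), -88) = Mul(Add(Rational(-339, 10), Add(-3, Mul(Pow(Add(Add(Rational(1, 8), Mul(5, -5)), 0), -1), Add(-5, Mul(-1, 5))))), -88) = Mul(Add(Rational(-339, 10), Add(-3, Mul(Pow(Add(Add(Rational(1, 8), -25), 0), -1), Add(-5, -5)))), -88) = Mul(Add(Rational(-339, 10), Add(-3, Mul(Pow(Add(Rational(-199, 8), 0), -1), -10))), -88) = Mul(Add(Rational(-339, 10), Add(-3, Mul(Pow(Rational(-199, 8), -1), -10))), -88) = Mul(Add(Rational(-339, 10), Add(-3, Mul(Rational(-8, 199), -10))), -88) = Mul(Add(Rational(-339, 10), Add(-3, Rational(80, 199))), -88) = Mul(Add(Rational(-339, 10), Rational(-517, 199)), -88) = Mul(Rational(-72631, 1990), -88) = Rational(3195764, 995)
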